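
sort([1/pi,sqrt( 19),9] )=[ 1/pi , sqrt( 19), 9]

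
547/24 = 22 + 19/24 = 22.79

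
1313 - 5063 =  - 3750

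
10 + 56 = 66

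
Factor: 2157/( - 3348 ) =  - 2^( - 2 )*3^( - 2) * 31^( - 1)*719^1 = - 719/1116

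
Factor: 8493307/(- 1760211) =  -3^( - 4 )*31^ ( - 1)* 83^1*701^( - 1 )*102329^1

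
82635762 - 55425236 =27210526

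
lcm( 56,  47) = 2632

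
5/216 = 5/216 =0.02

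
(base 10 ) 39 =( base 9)43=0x27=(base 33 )16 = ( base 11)36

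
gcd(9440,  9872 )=16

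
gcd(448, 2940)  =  28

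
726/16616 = 363/8308= 0.04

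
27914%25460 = 2454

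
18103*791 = 14319473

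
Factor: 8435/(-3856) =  - 35/16 =-2^( - 4)*5^1*7^1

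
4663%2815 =1848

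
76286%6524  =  4522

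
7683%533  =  221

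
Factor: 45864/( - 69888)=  - 21/32 = - 2^( - 5)*3^1*7^1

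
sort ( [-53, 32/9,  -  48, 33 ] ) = [ - 53, - 48,32/9, 33 ]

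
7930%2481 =487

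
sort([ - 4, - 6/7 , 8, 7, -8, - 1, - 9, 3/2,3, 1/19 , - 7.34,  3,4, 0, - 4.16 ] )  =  [  -  9, - 8, - 7.34,-4.16,-4, - 1,-6/7,0,1/19, 3/2,3, 3,4, 7,8] 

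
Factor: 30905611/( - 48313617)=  - 3^( -1 )*229^1 *12269^1*1464049^(  -  1) = - 2809601/4392147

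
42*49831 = 2092902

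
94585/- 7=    - 13513 + 6/7 = - 13512.14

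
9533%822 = 491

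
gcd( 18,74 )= 2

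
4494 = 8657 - 4163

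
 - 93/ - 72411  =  31/24137 = 0.00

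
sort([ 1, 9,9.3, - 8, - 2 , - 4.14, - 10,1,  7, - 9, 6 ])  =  [ - 10,-9, - 8,  -  4.14, - 2,1,  1,6,7,9,9.3]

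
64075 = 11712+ 52363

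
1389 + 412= 1801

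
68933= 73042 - 4109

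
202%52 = 46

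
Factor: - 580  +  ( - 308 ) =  - 888 = - 2^3*3^1*37^1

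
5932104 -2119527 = 3812577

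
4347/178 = 24 + 75/178 = 24.42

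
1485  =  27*55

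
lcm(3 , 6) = 6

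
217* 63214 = 13717438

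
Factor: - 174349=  - 7^1*24907^1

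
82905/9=9211 + 2/3 = 9211.67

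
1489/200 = 1489/200 = 7.45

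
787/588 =787/588 = 1.34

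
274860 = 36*7635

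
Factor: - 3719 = -3719^1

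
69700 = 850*82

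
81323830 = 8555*9506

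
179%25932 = 179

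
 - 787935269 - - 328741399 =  - 459193870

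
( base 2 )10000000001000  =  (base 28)aco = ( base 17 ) 1B66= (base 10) 8200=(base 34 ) 736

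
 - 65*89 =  - 5785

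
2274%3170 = 2274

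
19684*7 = 137788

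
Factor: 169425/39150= 251/58 = 2^(- 1)*29^( - 1) * 251^1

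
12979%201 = 115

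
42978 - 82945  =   - 39967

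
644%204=32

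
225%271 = 225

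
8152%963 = 448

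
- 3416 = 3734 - 7150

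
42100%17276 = 7548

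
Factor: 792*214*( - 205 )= - 34745040 = -  2^4*3^2*5^1*11^1*41^1*107^1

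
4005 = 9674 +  - 5669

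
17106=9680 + 7426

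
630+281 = 911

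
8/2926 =4/1463 = 0.00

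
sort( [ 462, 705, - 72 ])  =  [ - 72,  462,  705 ] 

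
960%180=60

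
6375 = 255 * 25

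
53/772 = 53/772 = 0.07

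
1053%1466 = 1053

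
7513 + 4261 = 11774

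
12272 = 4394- - 7878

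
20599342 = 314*65603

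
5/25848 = 5/25848 = 0.00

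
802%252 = 46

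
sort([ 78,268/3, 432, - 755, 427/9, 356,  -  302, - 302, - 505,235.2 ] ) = [ - 755, - 505 , - 302, - 302,427/9, 78,268/3,235.2, 356, 432]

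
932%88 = 52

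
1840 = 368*5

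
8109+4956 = 13065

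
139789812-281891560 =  - 142101748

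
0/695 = 0 = 0.00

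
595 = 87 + 508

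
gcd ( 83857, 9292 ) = 1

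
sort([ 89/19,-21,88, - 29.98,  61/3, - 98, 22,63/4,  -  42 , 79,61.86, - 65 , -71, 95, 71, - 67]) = [ - 98,-71, - 67, - 65, - 42, - 29.98, - 21,  89/19,63/4,61/3, 22, 61.86, 71,79,  88,95]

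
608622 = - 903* (- 674 )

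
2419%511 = 375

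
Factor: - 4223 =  - 41^1 * 103^1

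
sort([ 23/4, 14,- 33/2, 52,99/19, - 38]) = [ - 38, - 33/2, 99/19,23/4,14, 52 ]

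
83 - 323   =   -240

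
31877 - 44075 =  - 12198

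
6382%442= 194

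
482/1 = 482  =  482.00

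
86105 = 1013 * 85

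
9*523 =4707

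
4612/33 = 4612/33= 139.76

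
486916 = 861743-374827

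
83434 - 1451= 81983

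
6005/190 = 1201/38 = 31.61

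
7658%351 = 287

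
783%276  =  231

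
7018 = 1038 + 5980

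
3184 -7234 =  - 4050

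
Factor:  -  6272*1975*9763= - 120936233600 = - 2^7*5^2 * 7^2*13^1*79^1*751^1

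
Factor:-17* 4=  - 68 = - 2^2*17^1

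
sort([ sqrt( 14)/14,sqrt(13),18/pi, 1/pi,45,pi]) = [ sqrt(14)/14, 1/pi, pi,sqrt(13),18/pi,45 ]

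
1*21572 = 21572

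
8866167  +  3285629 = 12151796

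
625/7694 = 625/7694 = 0.08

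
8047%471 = 40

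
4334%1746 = 842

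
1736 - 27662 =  - 25926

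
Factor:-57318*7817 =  - 448054806 = -2^1 * 3^1*41^1* 233^1 * 7817^1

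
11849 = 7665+4184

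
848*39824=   33770752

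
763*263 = 200669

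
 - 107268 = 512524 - 619792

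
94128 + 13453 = 107581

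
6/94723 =6/94723=   0.00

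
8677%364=305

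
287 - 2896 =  - 2609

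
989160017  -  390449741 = 598710276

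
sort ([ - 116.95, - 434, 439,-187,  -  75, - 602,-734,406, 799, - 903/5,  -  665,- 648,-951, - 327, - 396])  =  [ - 951,  -  734,-665, -648, - 602, - 434,-396,-327 ,-187,-903/5,-116.95,-75,406,439,799] 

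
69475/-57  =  -1219 + 8/57 = - 1218.86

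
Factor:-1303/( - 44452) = 2^( - 2 )*1303^1 * 11113^( - 1)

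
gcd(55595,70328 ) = 1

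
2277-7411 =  - 5134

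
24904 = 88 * 283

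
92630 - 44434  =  48196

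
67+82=149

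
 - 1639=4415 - 6054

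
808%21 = 10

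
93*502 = 46686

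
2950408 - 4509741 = -1559333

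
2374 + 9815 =12189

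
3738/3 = 1246  =  1246.00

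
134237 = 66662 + 67575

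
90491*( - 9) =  - 814419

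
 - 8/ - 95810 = 4/47905 = 0.00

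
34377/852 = 40 +99/284 = 40.35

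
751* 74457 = 55917207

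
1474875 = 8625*171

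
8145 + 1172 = 9317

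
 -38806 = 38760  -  77566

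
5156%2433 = 290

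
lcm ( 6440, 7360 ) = 51520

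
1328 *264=350592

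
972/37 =26 + 10/37 = 26.27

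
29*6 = 174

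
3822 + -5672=-1850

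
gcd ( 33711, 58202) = 1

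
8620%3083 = 2454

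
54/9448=27/4724 = 0.01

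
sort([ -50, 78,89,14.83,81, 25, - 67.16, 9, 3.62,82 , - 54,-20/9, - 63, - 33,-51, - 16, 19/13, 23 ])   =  [ - 67.16, - 63, -54, - 51,- 50, - 33  ,-16,-20/9, 19/13 , 3.62, 9, 14.83, 23, 25,  78,81, 82,  89]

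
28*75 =2100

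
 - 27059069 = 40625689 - 67684758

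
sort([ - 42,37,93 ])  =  [ - 42, 37 , 93 ] 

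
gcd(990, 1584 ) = 198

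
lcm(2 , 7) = 14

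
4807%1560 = 127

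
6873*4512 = 31010976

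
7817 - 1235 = 6582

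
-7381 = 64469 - 71850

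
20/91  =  20/91= 0.22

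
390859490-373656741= 17202749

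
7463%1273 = 1098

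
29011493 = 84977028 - 55965535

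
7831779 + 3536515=11368294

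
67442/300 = 224 + 121/150 = 224.81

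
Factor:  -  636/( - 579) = 2^2*53^1 * 193^( - 1) = 212/193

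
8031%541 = 457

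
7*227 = 1589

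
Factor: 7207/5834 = 2^(- 1)*2917^( - 1)*7207^1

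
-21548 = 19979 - 41527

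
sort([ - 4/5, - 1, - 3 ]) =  [  -  3, - 1, - 4/5]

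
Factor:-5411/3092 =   -  7/4 = - 2^( -2)*7^1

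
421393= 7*60199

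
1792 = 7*256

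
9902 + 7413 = 17315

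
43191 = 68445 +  -25254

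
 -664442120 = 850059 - 665292179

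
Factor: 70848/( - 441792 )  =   - 3^1*13^ ( - 1 )*41^1*59^(  -  1) = - 123/767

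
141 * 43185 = 6089085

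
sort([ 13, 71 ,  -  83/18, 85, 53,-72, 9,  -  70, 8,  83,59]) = [ - 72, - 70,  -  83/18,8, 9 , 13, 53,59, 71, 83, 85]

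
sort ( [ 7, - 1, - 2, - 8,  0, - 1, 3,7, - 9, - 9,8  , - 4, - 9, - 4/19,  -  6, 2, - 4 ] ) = [ - 9 ,-9 , - 9, - 8, - 6, - 4, - 4, - 2, - 1, - 1,- 4/19,0,2, 3,7,  7, 8]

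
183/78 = 2 + 9/26 = 2.35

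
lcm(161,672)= 15456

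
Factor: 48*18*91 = 78624  =  2^5*3^3*7^1*13^1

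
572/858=2/3=0.67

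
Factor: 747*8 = 5976 = 2^3*3^2  *83^1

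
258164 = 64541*4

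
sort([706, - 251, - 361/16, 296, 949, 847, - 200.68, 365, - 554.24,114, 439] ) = [ - 554.24, - 251, -200.68, - 361/16,114,296, 365,439, 706,847, 949] 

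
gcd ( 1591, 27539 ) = 1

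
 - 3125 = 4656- 7781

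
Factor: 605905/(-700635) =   -  3^( - 1) * 13^( - 1) * 3593^(-1)*121181^1 = - 121181/140127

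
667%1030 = 667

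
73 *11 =803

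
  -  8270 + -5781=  - 14051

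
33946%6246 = 2716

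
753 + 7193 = 7946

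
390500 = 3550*110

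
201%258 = 201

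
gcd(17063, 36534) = 1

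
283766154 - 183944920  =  99821234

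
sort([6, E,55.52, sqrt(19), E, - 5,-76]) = [-76, - 5, E,  E, sqrt( 19)  ,  6,  55.52]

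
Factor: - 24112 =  - 2^4*11^1*137^1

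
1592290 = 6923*230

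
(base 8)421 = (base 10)273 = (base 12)1A9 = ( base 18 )f3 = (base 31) 8P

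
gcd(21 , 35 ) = 7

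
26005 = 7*3715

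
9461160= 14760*641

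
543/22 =543/22  =  24.68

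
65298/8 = 8162 + 1/4 = 8162.25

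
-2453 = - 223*11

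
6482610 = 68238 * 95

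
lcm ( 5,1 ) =5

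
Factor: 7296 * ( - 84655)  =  -617642880 = - 2^7 * 3^1*5^1  *  19^1*16931^1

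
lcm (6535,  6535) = 6535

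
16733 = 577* 29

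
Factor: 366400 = 2^6*5^2*229^1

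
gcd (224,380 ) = 4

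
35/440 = 7/88 = 0.08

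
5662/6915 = 5662/6915= 0.82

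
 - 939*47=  - 44133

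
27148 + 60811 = 87959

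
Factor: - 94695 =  - 3^1*5^1*59^1*107^1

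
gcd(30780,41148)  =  324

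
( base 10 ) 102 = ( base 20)52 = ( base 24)46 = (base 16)66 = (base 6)250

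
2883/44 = 65 + 23/44 = 65.52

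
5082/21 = 242 = 242.00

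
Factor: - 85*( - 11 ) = 5^1*11^1 * 17^1 = 935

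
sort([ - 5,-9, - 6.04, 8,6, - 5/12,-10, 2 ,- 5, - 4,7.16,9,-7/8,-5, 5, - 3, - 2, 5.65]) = [ - 10,-9,  -  6.04,- 5,-5, -5, - 4,-3, - 2, - 7/8, - 5/12,  2, 5, 5.65,6,7.16,8, 9 ]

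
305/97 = 305/97 = 3.14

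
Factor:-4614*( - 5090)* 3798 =2^3*3^3*5^1*211^1*509^1*769^1=89197017480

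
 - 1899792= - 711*2672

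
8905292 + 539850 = 9445142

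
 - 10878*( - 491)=5341098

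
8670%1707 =135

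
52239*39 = 2037321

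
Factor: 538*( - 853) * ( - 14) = 6424796 = 2^2 * 7^1*269^1  *853^1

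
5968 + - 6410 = - 442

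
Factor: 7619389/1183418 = 2^(-1)*591709^( - 1 ) * 7619389^1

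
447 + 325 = 772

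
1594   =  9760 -8166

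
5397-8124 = -2727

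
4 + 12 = 16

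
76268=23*3316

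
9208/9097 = 1 + 111/9097=1.01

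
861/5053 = 861/5053 =0.17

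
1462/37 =39 + 19/37 = 39.51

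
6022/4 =3011/2 = 1505.50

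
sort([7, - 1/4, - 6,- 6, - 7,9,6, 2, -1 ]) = [ - 7, - 6, - 6 , - 1,  -  1/4,2,6, 7,9 ] 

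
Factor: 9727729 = 11^1 * 887^1*997^1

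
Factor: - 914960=  -  2^4*5^1*11437^1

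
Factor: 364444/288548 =13^( - 1)*31^( - 1)*509^1 =509/403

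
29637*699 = 20716263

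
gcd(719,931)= 1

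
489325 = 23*21275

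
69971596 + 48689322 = 118660918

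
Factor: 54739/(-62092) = -67/76 = - 2^( - 2 )*19^(- 1)* 67^1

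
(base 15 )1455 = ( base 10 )4355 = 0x1103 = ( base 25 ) 6o5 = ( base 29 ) 555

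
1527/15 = 509/5 = 101.80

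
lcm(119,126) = 2142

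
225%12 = 9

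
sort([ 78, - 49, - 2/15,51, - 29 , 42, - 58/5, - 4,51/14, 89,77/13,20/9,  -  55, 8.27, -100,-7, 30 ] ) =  [ - 100,-55, - 49, - 29,-58/5, - 7 ,-4, - 2/15,20/9,51/14, 77/13, 8.27, 30, 42 , 51,  78,89] 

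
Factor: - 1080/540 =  - 2^1 = - 2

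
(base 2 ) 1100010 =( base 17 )5d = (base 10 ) 98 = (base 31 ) 35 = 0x62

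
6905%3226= 453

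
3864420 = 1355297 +2509123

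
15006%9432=5574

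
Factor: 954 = 2^1 * 3^2*53^1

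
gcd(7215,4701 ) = 3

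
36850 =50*737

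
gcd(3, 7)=1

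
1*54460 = 54460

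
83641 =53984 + 29657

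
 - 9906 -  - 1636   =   - 8270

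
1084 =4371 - 3287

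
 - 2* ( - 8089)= 16178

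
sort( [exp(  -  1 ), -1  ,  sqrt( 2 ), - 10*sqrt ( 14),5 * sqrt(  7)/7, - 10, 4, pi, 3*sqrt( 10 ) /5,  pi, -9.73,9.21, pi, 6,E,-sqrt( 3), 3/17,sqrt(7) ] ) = [ - 10*sqrt( 14), - 10,  -  9.73, - sqrt( 3 ), - 1,  3/17,exp( -1 ),  sqrt( 2 ),5* sqrt( 7)/7, 3*sqrt(10)/5, sqrt( 7), E, pi, pi,pi,  4, 6,9.21]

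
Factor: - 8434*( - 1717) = 14481178=2^1*17^1  *  101^1*4217^1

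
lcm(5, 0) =0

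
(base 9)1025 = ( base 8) 1360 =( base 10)752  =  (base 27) 10N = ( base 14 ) 3ba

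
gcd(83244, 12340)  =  4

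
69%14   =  13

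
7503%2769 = 1965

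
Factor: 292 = 2^2*73^1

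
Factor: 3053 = 43^1*71^1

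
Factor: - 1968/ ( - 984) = 2^1  =  2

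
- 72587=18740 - 91327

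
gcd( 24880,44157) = 1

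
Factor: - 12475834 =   -  2^1 * 7^1*761^1*1171^1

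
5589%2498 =593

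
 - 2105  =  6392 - 8497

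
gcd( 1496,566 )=2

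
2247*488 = 1096536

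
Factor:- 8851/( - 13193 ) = 53/79 = 53^1 * 79^( - 1)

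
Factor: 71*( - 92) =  - 2^2*23^1* 71^1=   - 6532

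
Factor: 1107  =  3^3*41^1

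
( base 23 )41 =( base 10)93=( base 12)79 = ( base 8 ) 135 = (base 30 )33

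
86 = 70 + 16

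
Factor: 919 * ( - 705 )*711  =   - 460653345  =  - 3^3*5^1*47^1*79^1*919^1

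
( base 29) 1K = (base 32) 1h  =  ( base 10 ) 49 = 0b110001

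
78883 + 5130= 84013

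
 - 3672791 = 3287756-6960547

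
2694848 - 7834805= - 5139957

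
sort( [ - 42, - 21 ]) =[-42,-21 ]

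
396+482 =878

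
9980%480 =380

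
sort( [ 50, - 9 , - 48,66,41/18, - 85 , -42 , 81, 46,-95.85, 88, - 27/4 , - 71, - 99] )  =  [  -  99, - 95.85 , - 85 , -71, - 48, - 42, - 9, - 27/4 , 41/18, 46,50, 66 , 81, 88] 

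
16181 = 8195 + 7986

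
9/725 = 9/725 = 0.01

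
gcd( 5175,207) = 207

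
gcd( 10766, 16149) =5383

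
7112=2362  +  4750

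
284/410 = 142/205 = 0.69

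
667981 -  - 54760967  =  55428948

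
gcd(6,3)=3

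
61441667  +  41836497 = 103278164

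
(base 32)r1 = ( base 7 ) 2344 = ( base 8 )1541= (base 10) 865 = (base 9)1161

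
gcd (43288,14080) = 8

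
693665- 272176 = 421489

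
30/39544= 15/19772  =  0.00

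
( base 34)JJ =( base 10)665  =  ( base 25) 11F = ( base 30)m5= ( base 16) 299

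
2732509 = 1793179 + 939330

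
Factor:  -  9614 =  - 2^1*11^1 * 19^1*23^1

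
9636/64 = 2409/16 = 150.56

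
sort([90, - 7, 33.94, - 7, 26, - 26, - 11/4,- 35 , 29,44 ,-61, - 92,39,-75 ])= [-92, - 75, - 61,-35,-26,-7, - 7, - 11/4, 26 , 29, 33.94, 39, 44, 90 ]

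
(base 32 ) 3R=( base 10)123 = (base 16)7b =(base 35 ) 3I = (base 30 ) 43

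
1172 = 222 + 950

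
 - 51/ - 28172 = 51/28172 = 0.00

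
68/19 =68/19 = 3.58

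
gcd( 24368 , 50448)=16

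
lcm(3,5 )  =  15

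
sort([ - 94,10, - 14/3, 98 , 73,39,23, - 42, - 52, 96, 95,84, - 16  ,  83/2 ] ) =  [-94,-52, - 42, - 16, - 14/3, 10,23,39,83/2,73,84, 95,96,98] 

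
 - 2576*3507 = - 9034032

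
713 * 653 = 465589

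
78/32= 2 + 7/16 = 2.44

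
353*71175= 25124775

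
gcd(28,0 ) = 28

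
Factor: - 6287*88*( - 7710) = 2^4*3^1*5^1*11^1*257^1*6287^1 = 4265603760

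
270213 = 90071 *3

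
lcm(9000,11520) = 288000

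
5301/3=1767 = 1767.00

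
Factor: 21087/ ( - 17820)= - 71/60 = - 2^( - 2)*3^(-1)*5^ ( - 1)*71^1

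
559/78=43/6 = 7.17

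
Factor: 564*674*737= 2^3*3^1*11^1*47^1*67^1*337^1=280160232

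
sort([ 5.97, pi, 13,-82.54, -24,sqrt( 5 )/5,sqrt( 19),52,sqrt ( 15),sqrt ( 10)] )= [-82.54, - 24,sqrt( 5 ) /5, pi,sqrt( 10), sqrt( 15),  sqrt( 19 ), 5.97,13, 52] 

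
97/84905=97/84905  =  0.00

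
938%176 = 58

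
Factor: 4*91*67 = 24388 = 2^2*7^1*13^1 * 67^1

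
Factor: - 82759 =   -  82759^1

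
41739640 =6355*6568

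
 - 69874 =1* ( - 69874 )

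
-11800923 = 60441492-72242415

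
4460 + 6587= 11047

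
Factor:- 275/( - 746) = 2^(-1)*5^2 * 11^1*373^( - 1)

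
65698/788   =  32849/394 = 83.37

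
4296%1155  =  831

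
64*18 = 1152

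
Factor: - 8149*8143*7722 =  - 512411124654= -2^1*3^3*11^1* 13^1*17^1*29^1*281^1*479^1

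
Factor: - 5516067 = -3^1 * 23^1*  79943^1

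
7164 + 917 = 8081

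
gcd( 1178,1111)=1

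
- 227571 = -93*2447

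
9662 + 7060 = 16722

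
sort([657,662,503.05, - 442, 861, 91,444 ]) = [ - 442, 91,444, 503.05, 657, 662,861]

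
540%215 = 110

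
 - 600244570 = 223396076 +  - 823640646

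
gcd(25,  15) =5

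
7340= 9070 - 1730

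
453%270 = 183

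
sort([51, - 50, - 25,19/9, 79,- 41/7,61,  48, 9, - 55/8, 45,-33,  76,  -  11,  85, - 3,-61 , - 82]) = [ - 82, - 61 , - 50, - 33 , -25, -11, -55/8, -41/7, - 3,19/9  ,  9,45,48, 51,61,76,79, 85]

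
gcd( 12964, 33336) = 1852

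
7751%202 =75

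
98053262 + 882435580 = 980488842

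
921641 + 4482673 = 5404314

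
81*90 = 7290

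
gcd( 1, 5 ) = 1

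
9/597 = 3/199=0.02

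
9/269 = 9/269=0.03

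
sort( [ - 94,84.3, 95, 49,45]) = [ - 94 , 45 , 49, 84.3, 95] 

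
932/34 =466/17=27.41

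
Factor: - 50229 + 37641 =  - 2^2*3^1*1049^1 = -12588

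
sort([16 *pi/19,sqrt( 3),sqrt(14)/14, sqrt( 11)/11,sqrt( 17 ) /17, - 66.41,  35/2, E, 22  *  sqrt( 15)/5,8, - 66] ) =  [ - 66.41, - 66,sqrt(17)/17, sqrt( 14)/14, sqrt( 11)/11, sqrt( 3), 16*pi/19, E, 8, 22 *sqrt(15 )/5,  35/2]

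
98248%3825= 2623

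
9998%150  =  98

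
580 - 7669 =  - 7089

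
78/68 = 39/34 = 1.15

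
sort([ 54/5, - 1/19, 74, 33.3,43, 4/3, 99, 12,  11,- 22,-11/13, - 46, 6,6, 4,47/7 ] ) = [ - 46, - 22,-11/13,-1/19, 4/3, 4,6,6,47/7, 54/5, 11,  12, 33.3, 43, 74, 99]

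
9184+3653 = 12837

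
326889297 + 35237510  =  362126807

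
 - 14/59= - 1 + 45/59 = -0.24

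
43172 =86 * 502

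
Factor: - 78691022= - 2^1*39345511^1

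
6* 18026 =108156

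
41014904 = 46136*889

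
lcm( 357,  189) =3213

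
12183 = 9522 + 2661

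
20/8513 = 20/8513 = 0.00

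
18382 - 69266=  - 50884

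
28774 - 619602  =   - 590828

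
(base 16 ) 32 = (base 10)50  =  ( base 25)20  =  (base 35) 1f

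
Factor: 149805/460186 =2^( - 1)*3^2*5^1*43^(-1)*3329^1*5351^( - 1 ) 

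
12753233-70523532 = -57770299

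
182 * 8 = 1456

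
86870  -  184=86686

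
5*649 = 3245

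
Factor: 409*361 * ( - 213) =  - 3^1*19^2*71^1* 409^1= -31449237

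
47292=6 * 7882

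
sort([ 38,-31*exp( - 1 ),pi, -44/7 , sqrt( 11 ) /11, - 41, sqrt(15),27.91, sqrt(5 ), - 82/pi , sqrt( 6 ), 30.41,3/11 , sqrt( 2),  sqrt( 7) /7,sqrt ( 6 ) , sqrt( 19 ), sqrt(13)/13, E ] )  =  [ - 41,  -  82/pi, -31*exp( - 1),  -  44/7,3/11,sqrt( 13 ) /13, sqrt(11)/11,sqrt( 7) /7,  sqrt ( 2 ),  sqrt(5), sqrt( 6),sqrt( 6),E,pi, sqrt(15),sqrt (19 ),27.91,30.41,38 ] 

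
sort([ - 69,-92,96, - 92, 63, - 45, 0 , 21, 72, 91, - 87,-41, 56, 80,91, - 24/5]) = [ - 92,- 92, - 87,-69, - 45, - 41,  -  24/5, 0 , 21, 56, 63,72, 80,91, 91,96]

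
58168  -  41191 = 16977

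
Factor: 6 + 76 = 2^1*41^1 = 82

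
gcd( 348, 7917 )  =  87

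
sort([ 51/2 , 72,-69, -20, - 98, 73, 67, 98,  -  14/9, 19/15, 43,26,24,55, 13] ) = [ - 98, - 69,  -  20, - 14/9, 19/15,13, 24, 51/2,26, 43,55  ,  67,72,73, 98]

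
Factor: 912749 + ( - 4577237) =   -  3664488  =  - 2^3*3^1*179^1*853^1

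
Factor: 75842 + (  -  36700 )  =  39142 = 2^1*19571^1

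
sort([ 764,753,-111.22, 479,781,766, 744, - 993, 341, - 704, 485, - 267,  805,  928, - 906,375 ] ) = [ - 993, - 906,-704,-267, - 111.22,341,375, 479,485, 744, 753, 764 , 766, 781,805 , 928]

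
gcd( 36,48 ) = 12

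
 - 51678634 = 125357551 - 177036185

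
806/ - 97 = -806/97=- 8.31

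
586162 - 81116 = 505046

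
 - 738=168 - 906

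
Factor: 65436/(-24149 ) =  - 2^2*3^1 * 7^1 * 31^(-1) = - 84/31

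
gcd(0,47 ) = 47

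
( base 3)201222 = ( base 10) 539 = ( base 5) 4124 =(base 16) 21B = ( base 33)gb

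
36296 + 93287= 129583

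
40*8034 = 321360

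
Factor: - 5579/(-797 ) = 7^1=7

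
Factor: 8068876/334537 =2^2*7^ ( - 1 )*1213^1 * 1663^1 * 47791^( - 1 )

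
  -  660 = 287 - 947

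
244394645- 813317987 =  - 568923342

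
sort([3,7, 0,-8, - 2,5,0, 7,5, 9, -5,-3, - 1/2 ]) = [-8,-5,-3, - 2,  -  1/2, 0,0,3 , 5,5, 7,7,9 ] 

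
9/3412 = 9/3412 = 0.00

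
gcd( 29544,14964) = 12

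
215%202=13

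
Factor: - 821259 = -3^4*10139^1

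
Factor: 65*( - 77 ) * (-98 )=490490 = 2^1*5^1*7^3*11^1 * 13^1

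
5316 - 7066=  -  1750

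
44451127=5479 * 8113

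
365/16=365/16 = 22.81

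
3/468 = 1/156  =  0.01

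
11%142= 11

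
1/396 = 1/396 =0.00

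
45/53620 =9/10724 = 0.00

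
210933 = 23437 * 9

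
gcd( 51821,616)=77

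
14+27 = 41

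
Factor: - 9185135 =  - 5^1*1837027^1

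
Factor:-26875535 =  - 5^1*5375107^1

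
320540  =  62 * 5170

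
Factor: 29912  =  2^3 * 3739^1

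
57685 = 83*695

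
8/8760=1/1095 = 0.00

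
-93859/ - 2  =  93859/2 =46929.50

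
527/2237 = 527/2237 = 0.24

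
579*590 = 341610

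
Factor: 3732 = 2^2*3^1*311^1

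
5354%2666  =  22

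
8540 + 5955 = 14495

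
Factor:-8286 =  - 2^1*3^1 * 1381^1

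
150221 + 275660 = 425881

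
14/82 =7/41 = 0.17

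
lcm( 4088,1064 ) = 77672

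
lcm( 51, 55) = 2805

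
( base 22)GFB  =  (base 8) 17625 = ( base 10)8085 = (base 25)CNA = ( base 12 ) 4819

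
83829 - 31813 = 52016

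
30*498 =14940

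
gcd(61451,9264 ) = 1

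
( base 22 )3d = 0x4F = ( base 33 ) 2D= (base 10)79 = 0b1001111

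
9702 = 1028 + 8674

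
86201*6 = 517206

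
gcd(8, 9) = 1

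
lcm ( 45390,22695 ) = 45390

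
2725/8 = 340+5/8= 340.62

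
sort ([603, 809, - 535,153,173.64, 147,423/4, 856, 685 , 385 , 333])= [  -  535, 423/4, 147,153,173.64, 333,  385,603, 685, 809, 856]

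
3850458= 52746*73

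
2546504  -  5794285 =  - 3247781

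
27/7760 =27/7760 =0.00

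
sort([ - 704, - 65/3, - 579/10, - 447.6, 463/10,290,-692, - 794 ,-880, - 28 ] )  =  [ - 880, - 794,-704, - 692, - 447.6, - 579/10 , - 28, - 65/3, 463/10,290]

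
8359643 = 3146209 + 5213434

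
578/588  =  289/294 =0.98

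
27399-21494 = 5905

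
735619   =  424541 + 311078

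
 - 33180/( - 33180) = 1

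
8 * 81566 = 652528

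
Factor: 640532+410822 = 1051354 =2^1*525677^1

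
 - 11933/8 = -11933/8 = - 1491.62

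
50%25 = 0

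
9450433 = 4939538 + 4510895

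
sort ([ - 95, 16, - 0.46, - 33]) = [ - 95, - 33, - 0.46,16 ]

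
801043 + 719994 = 1521037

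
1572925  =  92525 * 17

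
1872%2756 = 1872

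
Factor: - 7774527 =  - 3^1 *83^1 *31223^1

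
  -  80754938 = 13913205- 94668143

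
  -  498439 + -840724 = - 1339163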